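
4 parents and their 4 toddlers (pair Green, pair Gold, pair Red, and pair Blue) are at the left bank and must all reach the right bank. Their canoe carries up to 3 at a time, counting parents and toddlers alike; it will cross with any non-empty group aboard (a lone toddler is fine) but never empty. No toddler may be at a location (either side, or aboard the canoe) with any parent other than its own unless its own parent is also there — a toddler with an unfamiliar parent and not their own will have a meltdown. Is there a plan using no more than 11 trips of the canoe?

Yes

Yes — this plan uses 9 crossings (≤ 11):
1. parent Green and toddler Green cross → the right bank.
2. parent Green crosses ← the left bank.
3. parent Gold, parent Green, and toddler Gold cross → the right bank.
4. parent Green and toddler Green cross ← the left bank.
5. parent Blue, parent Green, and parent Red cross → the right bank.
6. toddler Gold crosses ← the left bank.
7. toddler Gold and toddler Green cross → the right bank.
8. toddler Green crosses ← the left bank.
9. toddler Blue, toddler Green, and toddler Red cross → the right bank.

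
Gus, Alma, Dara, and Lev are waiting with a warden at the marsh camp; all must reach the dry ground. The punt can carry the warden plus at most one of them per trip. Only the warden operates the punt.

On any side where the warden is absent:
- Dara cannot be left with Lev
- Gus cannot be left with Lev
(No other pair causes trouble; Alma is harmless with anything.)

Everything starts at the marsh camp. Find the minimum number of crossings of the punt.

Counting alone: the warden can take at most 1 across per trip to the dry ground, so moving all 4 needs at least 4 loaded trips out, with a return between consecutive ones — at least 7 crossings.
The safety rule pushes this higher. Following every safe sequence of crossings, the most of the 4 that can be at the dry ground as the punt arrives there on crossing 7 is 3 — never all 4.
So no plan with fewer than 9 crossings exists, and this one achieves 9:
1. Warden goes to the dry ground with Lev.  [the marsh camp: Alma, Dara, Gus | the dry ground: Lev]
2. Warden goes back to the marsh camp alone.  [the marsh camp: Alma, Dara, Gus | the dry ground: Lev]
3. Warden goes to the dry ground with Gus.  [the marsh camp: Alma, Dara | the dry ground: Gus, Lev]
4. Warden goes back to the marsh camp with Lev.  [the marsh camp: Alma, Dara, Lev | the dry ground: Gus]
5. Warden goes to the dry ground with Dara.  [the marsh camp: Alma, Lev | the dry ground: Dara, Gus]
6. Warden goes back to the marsh camp alone.  [the marsh camp: Alma, Lev | the dry ground: Dara, Gus]
7. Warden goes to the dry ground with Alma.  [the marsh camp: Lev | the dry ground: Alma, Dara, Gus]
8. Warden goes back to the marsh camp alone.  [the marsh camp: Lev | the dry ground: Alma, Dara, Gus]
9. Warden goes to the dry ground with Lev.  [the marsh camp: — | the dry ground: Alma, Dara, Gus, Lev]

9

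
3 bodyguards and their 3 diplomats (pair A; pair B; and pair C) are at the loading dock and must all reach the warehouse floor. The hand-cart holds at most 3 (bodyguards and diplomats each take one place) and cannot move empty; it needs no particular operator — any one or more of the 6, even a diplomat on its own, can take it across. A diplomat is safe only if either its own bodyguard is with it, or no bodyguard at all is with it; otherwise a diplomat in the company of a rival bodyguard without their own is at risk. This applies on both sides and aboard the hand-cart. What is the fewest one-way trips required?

Counting alone: each trip to the warehouse floor takes at most 3 across and each return brings at least 1 back, so after t trips out (and t−1 returns) at most 3t − (t−1) of the 6 are across; that first reaches 6 at t = 3, so at least 5 crossings are needed.
The plan below uses exactly 5 crossings, so it is optimal:
1. bodyguard A and diplomat A cross → the warehouse floor.
2. bodyguard A crosses ← the loading dock.
3. bodyguard A, bodyguard B, and bodyguard C cross → the warehouse floor.
4. diplomat A crosses ← the loading dock.
5. diplomat A, diplomat B, and diplomat C cross → the warehouse floor.

5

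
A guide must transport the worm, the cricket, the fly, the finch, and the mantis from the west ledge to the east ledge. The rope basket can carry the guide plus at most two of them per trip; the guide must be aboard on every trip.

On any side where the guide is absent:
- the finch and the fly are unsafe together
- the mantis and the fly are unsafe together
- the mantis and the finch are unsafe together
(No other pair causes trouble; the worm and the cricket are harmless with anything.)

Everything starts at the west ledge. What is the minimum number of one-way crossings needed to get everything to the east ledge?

Counting alone: the guide can take at most 2 across per trip to the east ledge, so moving all 5 needs at least 3 loaded trips out, with a return between consecutive ones — at least 5 crossings.
The safety rule pushes this higher. Following every safe sequence of crossings, the most of the 5 that can be at the east ledge as the rope basket arrives there on crossing 5 is 4 — never all 5.
So no plan with fewer than 7 crossings exists, and this one achieves 7:
1. Guide goes to the east ledge with the finch and the fly.
2. Guide goes back to the west ledge with the fly.
3. Guide goes to the east ledge with the fly and the worm.
4. Guide goes back to the west ledge with the fly.
5. Guide goes to the east ledge with the cricket and the fly.
6. Guide goes back to the west ledge with the fly.
7. Guide goes to the east ledge with the fly and the mantis.

7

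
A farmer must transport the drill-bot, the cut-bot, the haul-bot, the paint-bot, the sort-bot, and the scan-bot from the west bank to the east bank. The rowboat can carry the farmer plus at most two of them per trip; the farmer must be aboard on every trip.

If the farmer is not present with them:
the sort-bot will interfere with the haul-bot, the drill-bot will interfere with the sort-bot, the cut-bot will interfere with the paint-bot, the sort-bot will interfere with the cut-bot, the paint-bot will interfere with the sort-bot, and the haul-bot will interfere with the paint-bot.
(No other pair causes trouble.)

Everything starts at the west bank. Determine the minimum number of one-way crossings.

Counting alone: the farmer can take at most 2 across per trip to the east bank, so moving all 6 needs at least 3 loaded trips out, with a return between consecutive ones — at least 5 crossings.
The safety rule pushes this higher. Following every safe sequence of crossings, the most of the 6 that can be at the east bank as the rowboat arrives there on crossings 5, 7 is 4, 5 respectively — never all 6.
So no plan with fewer than 9 crossings exists, and this one achieves 9:
1. Farmer goes to the east bank with the paint-bot and the sort-bot.  [the west bank: the cut-bot, the drill-bot, the haul-bot, the scan-bot | the east bank: the paint-bot, the sort-bot]
2. Farmer goes back to the west bank with the paint-bot.  [the west bank: the cut-bot, the drill-bot, the haul-bot, the paint-bot, the scan-bot | the east bank: the sort-bot]
3. Farmer goes to the east bank with the drill-bot and the paint-bot.  [the west bank: the cut-bot, the haul-bot, the scan-bot | the east bank: the drill-bot, the paint-bot, the sort-bot]
4. Farmer goes back to the west bank with the sort-bot.  [the west bank: the cut-bot, the haul-bot, the scan-bot, the sort-bot | the east bank: the drill-bot, the paint-bot]
5. Farmer goes to the east bank with the cut-bot and the haul-bot.  [the west bank: the scan-bot, the sort-bot | the east bank: the cut-bot, the drill-bot, the haul-bot, the paint-bot]
6. Farmer goes back to the west bank with the paint-bot.  [the west bank: the paint-bot, the scan-bot, the sort-bot | the east bank: the cut-bot, the drill-bot, the haul-bot]
7. Farmer goes to the east bank with the paint-bot and the scan-bot.  [the west bank: the sort-bot | the east bank: the cut-bot, the drill-bot, the haul-bot, the paint-bot, the scan-bot]
8. Farmer goes back to the west bank with the paint-bot.  [the west bank: the paint-bot, the sort-bot | the east bank: the cut-bot, the drill-bot, the haul-bot, the scan-bot]
9. Farmer goes to the east bank with the paint-bot and the sort-bot.  [the west bank: — | the east bank: the cut-bot, the drill-bot, the haul-bot, the paint-bot, the scan-bot, the sort-bot]

9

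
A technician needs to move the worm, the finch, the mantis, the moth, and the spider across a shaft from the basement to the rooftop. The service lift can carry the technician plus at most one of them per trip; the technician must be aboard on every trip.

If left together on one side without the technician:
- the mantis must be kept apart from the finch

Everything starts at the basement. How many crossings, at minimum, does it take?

9

Counting alone: the technician can take at most 1 across per trip to the rooftop, so moving all 5 needs at least 5 loaded trips out, with a return between consecutive ones — at least 9 crossings.
The plan below uses exactly 9 crossings, so it is optimal:
1. Technician goes to the rooftop with the finch.  [the basement: the mantis, the moth, the spider, the worm | the rooftop: the finch]
2. Technician goes back to the basement alone.  [the basement: the mantis, the moth, the spider, the worm | the rooftop: the finch]
3. Technician goes to the rooftop with the worm.  [the basement: the mantis, the moth, the spider | the rooftop: the finch, the worm]
4. Technician goes back to the basement alone.  [the basement: the mantis, the moth, the spider | the rooftop: the finch, the worm]
5. Technician goes to the rooftop with the moth.  [the basement: the mantis, the spider | the rooftop: the finch, the moth, the worm]
6. Technician goes back to the basement alone.  [the basement: the mantis, the spider | the rooftop: the finch, the moth, the worm]
7. Technician goes to the rooftop with the spider.  [the basement: the mantis | the rooftop: the finch, the moth, the spider, the worm]
8. Technician goes back to the basement alone.  [the basement: the mantis | the rooftop: the finch, the moth, the spider, the worm]
9. Technician goes to the rooftop with the mantis.  [the basement: — | the rooftop: the finch, the mantis, the moth, the spider, the worm]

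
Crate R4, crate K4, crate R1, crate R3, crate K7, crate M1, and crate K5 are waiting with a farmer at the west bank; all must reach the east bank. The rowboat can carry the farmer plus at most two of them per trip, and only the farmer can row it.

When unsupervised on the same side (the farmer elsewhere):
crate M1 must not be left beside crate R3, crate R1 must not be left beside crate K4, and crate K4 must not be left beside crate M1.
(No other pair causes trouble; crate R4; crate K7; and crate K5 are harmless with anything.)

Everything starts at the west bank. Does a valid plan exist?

1. Farmer goes to the east bank with crate K4 and crate R3.
2. Farmer goes back to the west bank alone.
3. Farmer goes to the east bank with crate R4.
4. Farmer goes back to the west bank alone.
5. Farmer goes to the east bank with crate K5 and crate K7.
6. Farmer goes back to the west bank alone.
7. Farmer goes to the east bank with crate M1 and crate R1.

Yes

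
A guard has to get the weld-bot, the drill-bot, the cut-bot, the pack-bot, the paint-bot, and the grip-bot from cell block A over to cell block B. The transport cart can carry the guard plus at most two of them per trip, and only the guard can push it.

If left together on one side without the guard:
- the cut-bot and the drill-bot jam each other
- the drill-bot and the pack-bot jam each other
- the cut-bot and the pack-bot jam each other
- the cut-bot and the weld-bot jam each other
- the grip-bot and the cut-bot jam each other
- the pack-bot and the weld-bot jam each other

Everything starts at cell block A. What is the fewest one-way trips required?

Counting alone: the guard can take at most 2 across per trip to cell block B, so moving all 6 needs at least 3 loaded trips out, with a return between consecutive ones — at least 5 crossings.
The safety rule pushes this higher. Following every safe sequence of crossings, the most of the 6 that can be at cell block B as the transport cart arrives there on crossings 5, 7 is 4, 5 respectively — never all 6.
So no plan with fewer than 9 crossings exists, and this one achieves 9:
1. Guard goes to cell block B with the cut-bot and the pack-bot.  [cell block A: the drill-bot, the grip-bot, the paint-bot, the weld-bot | cell block B: the cut-bot, the pack-bot]
2. Guard goes back to cell block A with the cut-bot.  [cell block A: the cut-bot, the drill-bot, the grip-bot, the paint-bot, the weld-bot | cell block B: the pack-bot]
3. Guard goes to cell block B with the cut-bot and the paint-bot.  [cell block A: the drill-bot, the grip-bot, the weld-bot | cell block B: the cut-bot, the pack-bot, the paint-bot]
4. Guard goes back to cell block A with the cut-bot.  [cell block A: the cut-bot, the drill-bot, the grip-bot, the weld-bot | cell block B: the pack-bot, the paint-bot]
5. Guard goes to cell block B with the cut-bot and the grip-bot.  [cell block A: the drill-bot, the weld-bot | cell block B: the cut-bot, the grip-bot, the pack-bot, the paint-bot]
6. Guard goes back to cell block A with the cut-bot.  [cell block A: the cut-bot, the drill-bot, the weld-bot | cell block B: the grip-bot, the pack-bot, the paint-bot]
7. Guard goes to cell block B with the drill-bot and the weld-bot.  [cell block A: the cut-bot | cell block B: the drill-bot, the grip-bot, the pack-bot, the paint-bot, the weld-bot]
8. Guard goes back to cell block A with the pack-bot.  [cell block A: the cut-bot, the pack-bot | cell block B: the drill-bot, the grip-bot, the paint-bot, the weld-bot]
9. Guard goes to cell block B with the cut-bot and the pack-bot.  [cell block A: — | cell block B: the cut-bot, the drill-bot, the grip-bot, the pack-bot, the paint-bot, the weld-bot]

9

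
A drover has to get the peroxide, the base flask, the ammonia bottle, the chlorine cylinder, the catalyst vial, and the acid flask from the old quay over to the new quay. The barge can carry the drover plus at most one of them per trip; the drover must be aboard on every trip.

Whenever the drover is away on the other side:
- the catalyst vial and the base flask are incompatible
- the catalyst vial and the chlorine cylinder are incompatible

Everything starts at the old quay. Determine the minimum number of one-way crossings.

13

Counting alone: the drover can take at most 1 across per trip to the new quay, so moving all 6 needs at least 6 loaded trips out, with a return between consecutive ones — at least 11 crossings.
The safety rule pushes this higher. Following every safe sequence of crossings, the most of the 6 that can be at the new quay as the barge arrives there on crossing 11 is 5 — never all 6.
So no plan with fewer than 13 crossings exists, and this one achieves 13:
1. Drover goes to the new quay with the catalyst vial.
2. Drover goes back to the old quay alone.
3. Drover goes to the new quay with the peroxide.
4. Drover goes back to the old quay alone.
5. Drover goes to the new quay with the base flask.
6. Drover goes back to the old quay with the catalyst vial.
7. Drover goes to the new quay with the chlorine cylinder.
8. Drover goes back to the old quay alone.
9. Drover goes to the new quay with the ammonia bottle.
10. Drover goes back to the old quay alone.
11. Drover goes to the new quay with the acid flask.
12. Drover goes back to the old quay alone.
13. Drover goes to the new quay with the catalyst vial.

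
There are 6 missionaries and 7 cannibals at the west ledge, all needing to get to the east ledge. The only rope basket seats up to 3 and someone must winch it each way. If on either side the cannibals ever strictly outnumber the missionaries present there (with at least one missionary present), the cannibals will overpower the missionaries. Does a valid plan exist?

The cannibals already outnumber the missionaries at the west ledge before anyone moves, so the starting position itself is disallowed.

No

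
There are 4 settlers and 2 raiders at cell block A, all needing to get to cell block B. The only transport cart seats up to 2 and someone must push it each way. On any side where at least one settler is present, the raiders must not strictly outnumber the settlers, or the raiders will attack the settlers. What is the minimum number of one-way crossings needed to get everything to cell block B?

Counting alone: each trip to cell block B takes at most 2 across and each return brings at least 1 back, so after t trips out (and t−1 returns) at most 2t − (t−1) of the 6 are across; that first reaches 6 at t = 5, so at least 9 crossings are needed.
The plan below uses exactly 9 crossings, so it is optimal:
1. 2 raiders → cell block B.  (cell block A: 4S 0R; cell block B: 0S 2R)
2. 1 raider ← cell block A.  (cell block A: 4S 1R; cell block B: 0S 1R)
3. 2 settlers → cell block B.  (cell block A: 2S 1R; cell block B: 2S 1R)
4. 1 raider ← cell block A.  (cell block A: 2S 2R; cell block B: 2S 0R)
5. 2 raiders → cell block B.  (cell block A: 2S 0R; cell block B: 2S 2R)
6. 1 raider ← cell block A.  (cell block A: 2S 1R; cell block B: 2S 1R)
7. 1 settler and 1 raider → cell block B.  (cell block A: 1S 0R; cell block B: 3S 2R)
8. 1 raider ← cell block A.  (cell block A: 1S 1R; cell block B: 3S 1R)
9. 1 settler and 1 raider → cell block B.  (cell block A: 0S 0R; cell block B: 4S 2R)

9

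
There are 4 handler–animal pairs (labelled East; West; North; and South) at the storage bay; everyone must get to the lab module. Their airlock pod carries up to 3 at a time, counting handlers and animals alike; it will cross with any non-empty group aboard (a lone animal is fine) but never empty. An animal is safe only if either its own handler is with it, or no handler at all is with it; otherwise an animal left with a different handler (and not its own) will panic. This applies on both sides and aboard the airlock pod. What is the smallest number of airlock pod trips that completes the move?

Counting alone: each trip to the lab module takes at most 3 across and each return brings at least 1 back, so after t trips out (and t−1 returns) at most 3t − (t−1) of the 8 are across; that first reaches 8 at t = 4, so at least 7 crossings are needed.
The safety rule pushes this higher. Following every safe sequence of crossings, the most of the 8 that can be at the lab module as the airlock pod arrives there on crossing 7 is 7 — never all 8.
So no plan with fewer than 9 crossings exists, and this one achieves 9:
1. animal East and handler East cross → the lab module.
2. handler East crosses ← the storage bay.
3. animal West, handler East, and handler West cross → the lab module.
4. animal East and handler East cross ← the storage bay.
5. handler East, handler North, and handler South cross → the lab module.
6. animal West crosses ← the storage bay.
7. animal East and animal West cross → the lab module.
8. animal East crosses ← the storage bay.
9. animal East, animal North, and animal South cross → the lab module.

9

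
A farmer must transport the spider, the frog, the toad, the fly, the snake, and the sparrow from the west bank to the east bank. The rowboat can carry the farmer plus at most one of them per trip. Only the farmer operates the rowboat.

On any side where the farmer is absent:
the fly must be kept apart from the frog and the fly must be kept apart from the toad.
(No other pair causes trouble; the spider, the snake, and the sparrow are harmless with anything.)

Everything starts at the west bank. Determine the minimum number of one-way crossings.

Counting alone: the farmer can take at most 1 across per trip to the east bank, so moving all 6 needs at least 6 loaded trips out, with a return between consecutive ones — at least 11 crossings.
The safety rule pushes this higher. Following every safe sequence of crossings, the most of the 6 that can be at the east bank as the rowboat arrives there on crossing 11 is 5 — never all 6.
So no plan with fewer than 13 crossings exists, and this one achieves 13:
1. Farmer goes to the east bank with the fly.
2. Farmer goes back to the west bank alone.
3. Farmer goes to the east bank with the spider.
4. Farmer goes back to the west bank alone.
5. Farmer goes to the east bank with the frog.
6. Farmer goes back to the west bank with the fly.
7. Farmer goes to the east bank with the toad.
8. Farmer goes back to the west bank alone.
9. Farmer goes to the east bank with the snake.
10. Farmer goes back to the west bank alone.
11. Farmer goes to the east bank with the sparrow.
12. Farmer goes back to the west bank alone.
13. Farmer goes to the east bank with the fly.

13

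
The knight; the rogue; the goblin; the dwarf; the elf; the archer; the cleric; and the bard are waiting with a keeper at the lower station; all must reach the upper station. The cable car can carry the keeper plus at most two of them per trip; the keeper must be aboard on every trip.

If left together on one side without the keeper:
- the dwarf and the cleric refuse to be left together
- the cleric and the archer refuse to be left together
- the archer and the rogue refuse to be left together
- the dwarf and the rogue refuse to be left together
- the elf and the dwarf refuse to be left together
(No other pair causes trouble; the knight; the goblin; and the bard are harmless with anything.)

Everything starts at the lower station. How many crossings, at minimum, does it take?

9

Counting alone: the keeper can take at most 2 across per trip to the upper station, so moving all 8 needs at least 4 loaded trips out, with a return between consecutive ones — at least 7 crossings.
The safety rule pushes this higher. Following every safe sequence of crossings, the most of the 8 that can be at the upper station as the cable car arrives there on crossing 7 is 7 — never all 8.
So no plan with fewer than 9 crossings exists, and this one achieves 9:
1. Keeper goes to the upper station with the archer and the dwarf.
2. Keeper goes back to the lower station alone.
3. Keeper goes to the upper station with the knight and the rogue.
4. Keeper goes back to the lower station with the archer and the dwarf.
5. Keeper goes to the upper station with the cleric and the elf.
6. Keeper goes back to the lower station alone.
7. Keeper goes to the upper station with the bard and the goblin.
8. Keeper goes back to the lower station alone.
9. Keeper goes to the upper station with the archer and the dwarf.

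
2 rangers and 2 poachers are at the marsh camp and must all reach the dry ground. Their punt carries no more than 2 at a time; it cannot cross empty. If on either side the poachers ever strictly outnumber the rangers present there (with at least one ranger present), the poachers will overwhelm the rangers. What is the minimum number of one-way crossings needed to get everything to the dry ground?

Counting alone: each trip to the dry ground takes at most 2 across and each return brings at least 1 back, so after t trips out (and t−1 returns) at most 2t − (t−1) of the 4 are across; that first reaches 4 at t = 3, so at least 5 crossings are needed.
The plan below uses exactly 5 crossings, so it is optimal:
1. 2 poachers → the dry ground.  (the marsh camp: 2R 0P; the dry ground: 0R 2P)
2. 1 poacher ← the marsh camp.  (the marsh camp: 2R 1P; the dry ground: 0R 1P)
3. 2 rangers → the dry ground.  (the marsh camp: 0R 1P; the dry ground: 2R 1P)
4. 1 poacher ← the marsh camp.  (the marsh camp: 0R 2P; the dry ground: 2R 0P)
5. 2 poachers → the dry ground.  (the marsh camp: 0R 0P; the dry ground: 2R 2P)

5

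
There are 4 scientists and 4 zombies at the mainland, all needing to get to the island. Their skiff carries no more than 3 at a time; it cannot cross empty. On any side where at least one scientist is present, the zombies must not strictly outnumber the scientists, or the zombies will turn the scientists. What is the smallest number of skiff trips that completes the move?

Counting alone: each trip to the island takes at most 3 across and each return brings at least 1 back, so after t trips out (and t−1 returns) at most 3t − (t−1) of the 8 are across; that first reaches 8 at t = 4, so at least 7 crossings are needed.
The safety rule pushes this higher. Following every safe sequence of crossings, the most of the 8 that can be at the island as the skiff arrives there on crossing 7 is 7 — never all 8.
So no plan with fewer than 9 crossings exists, and this one achieves 9:
1. 2 zombies → the island.  (the mainland: 4S 2Z; the island: 0S 2Z)
2. 1 zombie ← the mainland.  (the mainland: 4S 3Z; the island: 0S 1Z)
3. 3 zombies → the island.  (the mainland: 4S 0Z; the island: 0S 4Z)
4. 1 zombie ← the mainland.  (the mainland: 4S 1Z; the island: 0S 3Z)
5. 3 scientists → the island.  (the mainland: 1S 1Z; the island: 3S 3Z)
6. 1 scientist and 1 zombie ← the mainland.  (the mainland: 2S 2Z; the island: 2S 2Z)
7. 2 scientists → the island.  (the mainland: 0S 2Z; the island: 4S 2Z)
8. 1 zombie ← the mainland.  (the mainland: 0S 3Z; the island: 4S 1Z)
9. 3 zombies → the island.  (the mainland: 0S 0Z; the island: 4S 4Z)

9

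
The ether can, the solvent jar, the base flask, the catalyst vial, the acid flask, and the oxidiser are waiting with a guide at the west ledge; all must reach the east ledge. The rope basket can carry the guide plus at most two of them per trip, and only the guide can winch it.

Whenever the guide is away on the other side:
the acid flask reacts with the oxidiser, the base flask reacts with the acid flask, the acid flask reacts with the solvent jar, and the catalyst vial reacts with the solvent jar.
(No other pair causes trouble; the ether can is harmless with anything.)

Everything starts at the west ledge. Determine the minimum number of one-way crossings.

7

Counting alone: the guide can take at most 2 across per trip to the east ledge, so moving all 6 needs at least 3 loaded trips out, with a return between consecutive ones — at least 5 crossings.
The safety rule pushes this higher. Following every safe sequence of crossings, the most of the 6 that can be at the east ledge as the rope basket arrives there on crossing 5 is 5 — never all 6.
So no plan with fewer than 7 crossings exists, and this one achieves 7:
1. Guide goes to the east ledge with the acid flask and the solvent jar.
2. Guide goes back to the west ledge with the solvent jar.
3. Guide goes to the east ledge with the ether can and the solvent jar.
4. Guide goes back to the west ledge with the acid flask.
5. Guide goes to the east ledge with the base flask and the oxidiser.
6. Guide goes back to the west ledge alone.
7. Guide goes to the east ledge with the acid flask and the catalyst vial.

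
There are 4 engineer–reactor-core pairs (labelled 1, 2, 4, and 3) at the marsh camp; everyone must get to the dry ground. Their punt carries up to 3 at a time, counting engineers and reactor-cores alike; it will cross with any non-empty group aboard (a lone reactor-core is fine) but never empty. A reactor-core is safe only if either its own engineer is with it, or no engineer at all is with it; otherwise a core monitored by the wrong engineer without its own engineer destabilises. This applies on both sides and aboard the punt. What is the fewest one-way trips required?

Counting alone: each trip to the dry ground takes at most 3 across and each return brings at least 1 back, so after t trips out (and t−1 returns) at most 3t − (t−1) of the 8 are across; that first reaches 8 at t = 4, so at least 7 crossings are needed.
The safety rule pushes this higher. Following every safe sequence of crossings, the most of the 8 that can be at the dry ground as the punt arrives there on crossing 7 is 7 — never all 8.
So no plan with fewer than 9 crossings exists, and this one achieves 9:
1. engineer 1 and reactor-core 1 cross → the dry ground.
2. engineer 1 crosses ← the marsh camp.
3. engineer 1, engineer 2, and reactor-core 2 cross → the dry ground.
4. engineer 1 and reactor-core 1 cross ← the marsh camp.
5. engineer 1, engineer 3, and engineer 4 cross → the dry ground.
6. reactor-core 2 crosses ← the marsh camp.
7. reactor-core 1 and reactor-core 2 cross → the dry ground.
8. reactor-core 1 crosses ← the marsh camp.
9. reactor-core 1, reactor-core 3, and reactor-core 4 cross → the dry ground.

9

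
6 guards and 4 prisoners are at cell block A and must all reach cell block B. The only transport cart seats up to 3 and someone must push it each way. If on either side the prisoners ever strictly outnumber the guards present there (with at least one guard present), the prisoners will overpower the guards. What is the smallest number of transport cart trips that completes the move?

9

Counting alone: each trip to cell block B takes at most 3 across and each return brings at least 1 back, so after t trips out (and t−1 returns) at most 3t − (t−1) of the 10 are across; that first reaches 10 at t = 5, so at least 9 crossings are needed.
The plan below uses exactly 9 crossings, so it is optimal:
1. 2 prisoners → cell block B.  (cell block A: 6G 2P; cell block B: 0G 2P)
2. 1 prisoner ← cell block A.  (cell block A: 6G 3P; cell block B: 0G 1P)
3. 3 prisoners → cell block B.  (cell block A: 6G 0P; cell block B: 0G 4P)
4. 1 prisoner ← cell block A.  (cell block A: 6G 1P; cell block B: 0G 3P)
5. 3 guards → cell block B.  (cell block A: 3G 1P; cell block B: 3G 3P)
6. 1 prisoner ← cell block A.  (cell block A: 3G 2P; cell block B: 3G 2P)
7. 1 guard and 2 prisoners → cell block B.  (cell block A: 2G 0P; cell block B: 4G 4P)
8. 1 prisoner ← cell block A.  (cell block A: 2G 1P; cell block B: 4G 3P)
9. 2 guards and 1 prisoner → cell block B.  (cell block A: 0G 0P; cell block B: 6G 4P)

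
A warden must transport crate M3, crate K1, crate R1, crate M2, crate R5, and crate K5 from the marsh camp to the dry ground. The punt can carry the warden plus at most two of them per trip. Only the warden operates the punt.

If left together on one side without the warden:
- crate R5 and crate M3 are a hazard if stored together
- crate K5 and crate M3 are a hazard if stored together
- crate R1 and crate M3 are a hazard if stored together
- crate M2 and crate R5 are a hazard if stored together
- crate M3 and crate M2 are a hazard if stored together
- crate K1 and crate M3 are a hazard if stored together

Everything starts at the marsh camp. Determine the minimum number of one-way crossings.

Counting alone: the warden can take at most 2 across per trip to the dry ground, so moving all 6 needs at least 3 loaded trips out, with a return between consecutive ones — at least 5 crossings.
The safety rule pushes this higher. Following every safe sequence of crossings, the most of the 6 that can be at the dry ground as the punt arrives there on crossings 5, 7 is 4, 5 respectively — never all 6.
So no plan with fewer than 9 crossings exists, and this one achieves 9:
1. Warden goes to the dry ground with crate M2 and crate M3.  [the marsh camp: crate K1, crate K5, crate R1, crate R5 | the dry ground: crate M2, crate M3]
2. Warden goes back to the marsh camp with crate M3.  [the marsh camp: crate K1, crate K5, crate M3, crate R1, crate R5 | the dry ground: crate M2]
3. Warden goes to the dry ground with crate K1 and crate M3.  [the marsh camp: crate K5, crate R1, crate R5 | the dry ground: crate K1, crate M2, crate M3]
4. Warden goes back to the marsh camp with crate M3.  [the marsh camp: crate K5, crate M3, crate R1, crate R5 | the dry ground: crate K1, crate M2]
5. Warden goes to the dry ground with crate M3 and crate R1.  [the marsh camp: crate K5, crate R5 | the dry ground: crate K1, crate M2, crate M3, crate R1]
6. Warden goes back to the marsh camp with crate M3.  [the marsh camp: crate K5, crate M3, crate R5 | the dry ground: crate K1, crate M2, crate R1]
7. Warden goes to the dry ground with crate K5 and crate M3.  [the marsh camp: crate R5 | the dry ground: crate K1, crate K5, crate M2, crate M3, crate R1]
8. Warden goes back to the marsh camp with crate M3.  [the marsh camp: crate M3, crate R5 | the dry ground: crate K1, crate K5, crate M2, crate R1]
9. Warden goes to the dry ground with crate M3 and crate R5.  [the marsh camp: — | the dry ground: crate K1, crate K5, crate M2, crate M3, crate R1, crate R5]

9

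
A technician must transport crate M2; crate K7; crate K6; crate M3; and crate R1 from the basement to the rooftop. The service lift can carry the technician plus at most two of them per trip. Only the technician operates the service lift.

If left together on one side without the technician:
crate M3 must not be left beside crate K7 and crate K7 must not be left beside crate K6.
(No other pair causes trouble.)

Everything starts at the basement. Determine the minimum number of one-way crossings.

Counting alone: the technician can take at most 2 across per trip to the rooftop, so moving all 5 needs at least 3 loaded trips out, with a return between consecutive ones — at least 5 crossings.
The plan below uses exactly 5 crossings, so it is optimal:
1. Technician goes to the rooftop with crate K7.  [the basement: crate K6, crate M2, crate M3, crate R1 | the rooftop: crate K7]
2. Technician goes back to the basement alone.  [the basement: crate K6, crate M2, crate M3, crate R1 | the rooftop: crate K7]
3. Technician goes to the rooftop with crate M2 and crate R1.  [the basement: crate K6, crate M3 | the rooftop: crate K7, crate M2, crate R1]
4. Technician goes back to the basement alone.  [the basement: crate K6, crate M3 | the rooftop: crate K7, crate M2, crate R1]
5. Technician goes to the rooftop with crate K6 and crate M3.  [the basement: — | the rooftop: crate K6, crate K7, crate M2, crate M3, crate R1]

5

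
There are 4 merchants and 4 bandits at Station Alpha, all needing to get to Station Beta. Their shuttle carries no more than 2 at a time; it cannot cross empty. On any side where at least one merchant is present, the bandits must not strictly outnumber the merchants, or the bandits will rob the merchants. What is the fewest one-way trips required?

impossible

Following every safe sequence of crossings from the start, the most of the 8 that can be at Station Beta as the shuttle arrives there on crossings 1, 3, 5 is 2, 3, 4 respectively; the best ever achieved is 4 of 8.
From crossing 7 on, no configuration arises that was not already reachable earlier: only 11 distinct safe configurations (who is on which side, and where the shuttle is) can ever be reached, none of them has everyone across, and every continuation just revisits them. They are: 0 merchants + 0 bandits across (shuttle back at the start); 0 merchants + 1 bandit across (shuttle there); 0 merchants + 1 bandit across (shuttle back at the start); 0 merchants + 2 bandits across (shuttle there); 0 merchants + 2 bandits across (shuttle back at the start); 0 merchants + 3 bandits across (shuttle there); 0 merchants + 3 bandits across (shuttle back at the start); 0 merchants + 4 bandits across (shuttle there); 1 merchant + 1 bandit across (shuttle there); 1 merchant + 1 bandit across (shuttle back at the start); 2 merchants + 2 bandits across (shuttle there). So no valid plan exists.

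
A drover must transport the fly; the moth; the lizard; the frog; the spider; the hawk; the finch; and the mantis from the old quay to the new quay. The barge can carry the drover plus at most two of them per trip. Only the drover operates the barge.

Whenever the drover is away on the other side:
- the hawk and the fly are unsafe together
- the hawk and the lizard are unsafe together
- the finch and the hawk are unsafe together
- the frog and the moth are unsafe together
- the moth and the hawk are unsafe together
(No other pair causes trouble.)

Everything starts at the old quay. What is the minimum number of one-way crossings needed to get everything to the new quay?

Counting alone: the drover can take at most 2 across per trip to the new quay, so moving all 8 needs at least 4 loaded trips out, with a return between consecutive ones — at least 7 crossings.
The safety rule pushes this higher. Following every safe sequence of crossings, the most of the 8 that can be at the new quay as the barge arrives there on crossing 7 is 7 — never all 8.
So no plan with fewer than 9 crossings exists, and this one achieves 9:
1. Drover goes to the new quay with the hawk and the moth.  [the old quay: the finch, the fly, the frog, the lizard, the mantis, the spider | the new quay: the hawk, the moth]
2. Drover goes back to the old quay with the moth.  [the old quay: the finch, the fly, the frog, the lizard, the mantis, the moth, the spider | the new quay: the hawk]
3. Drover goes to the new quay with the fly and the moth.  [the old quay: the finch, the frog, the lizard, the mantis, the spider | the new quay: the fly, the hawk, the moth]
4. Drover goes back to the old quay with the hawk.  [the old quay: the finch, the frog, the hawk, the lizard, the mantis, the spider | the new quay: the fly, the moth]
5. Drover goes to the new quay with the finch and the lizard.  [the old quay: the frog, the hawk, the mantis, the spider | the new quay: the finch, the fly, the lizard, the moth]
6. Drover goes back to the old quay alone.  [the old quay: the frog, the hawk, the mantis, the spider | the new quay: the finch, the fly, the lizard, the moth]
7. Drover goes to the new quay with the mantis and the spider.  [the old quay: the frog, the hawk | the new quay: the finch, the fly, the lizard, the mantis, the moth, the spider]
8. Drover goes back to the old quay alone.  [the old quay: the frog, the hawk | the new quay: the finch, the fly, the lizard, the mantis, the moth, the spider]
9. Drover goes to the new quay with the frog and the hawk.  [the old quay: — | the new quay: the finch, the fly, the frog, the hawk, the lizard, the mantis, the moth, the spider]

9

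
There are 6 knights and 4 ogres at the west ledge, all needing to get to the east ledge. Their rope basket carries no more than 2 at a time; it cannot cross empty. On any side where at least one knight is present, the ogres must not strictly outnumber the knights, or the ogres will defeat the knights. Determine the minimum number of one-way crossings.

Counting alone: each trip to the east ledge takes at most 2 across and each return brings at least 1 back, so after t trips out (and t−1 returns) at most 2t − (t−1) of the 10 are across; that first reaches 10 at t = 9, so at least 17 crossings are needed.
The plan below uses exactly 17 crossings, so it is optimal:
1. 2 ogres → the east ledge.  (the west ledge: 6K 2O; the east ledge: 0K 2O)
2. 1 ogre ← the west ledge.  (the west ledge: 6K 3O; the east ledge: 0K 1O)
3. 2 ogres → the east ledge.  (the west ledge: 6K 1O; the east ledge: 0K 3O)
4. 1 ogre ← the west ledge.  (the west ledge: 6K 2O; the east ledge: 0K 2O)
5. 2 knights → the east ledge.  (the west ledge: 4K 2O; the east ledge: 2K 2O)
6. 1 ogre ← the west ledge.  (the west ledge: 4K 3O; the east ledge: 2K 1O)
7. 1 knight and 1 ogre → the east ledge.  (the west ledge: 3K 2O; the east ledge: 3K 2O)
8. 1 ogre ← the west ledge.  (the west ledge: 3K 3O; the east ledge: 3K 1O)
9. 2 ogres → the east ledge.  (the west ledge: 3K 1O; the east ledge: 3K 3O)
10. 1 ogre ← the west ledge.  (the west ledge: 3K 2O; the east ledge: 3K 2O)
11. 1 knight and 1 ogre → the east ledge.  (the west ledge: 2K 1O; the east ledge: 4K 3O)
12. 1 ogre ← the west ledge.  (the west ledge: 2K 2O; the east ledge: 4K 2O)
13. 2 ogres → the east ledge.  (the west ledge: 2K 0O; the east ledge: 4K 4O)
14. 1 ogre ← the west ledge.  (the west ledge: 2K 1O; the east ledge: 4K 3O)
15. 1 knight and 1 ogre → the east ledge.  (the west ledge: 1K 0O; the east ledge: 5K 4O)
16. 1 ogre ← the west ledge.  (the west ledge: 1K 1O; the east ledge: 5K 3O)
17. 1 knight and 1 ogre → the east ledge.  (the west ledge: 0K 0O; the east ledge: 6K 4O)

17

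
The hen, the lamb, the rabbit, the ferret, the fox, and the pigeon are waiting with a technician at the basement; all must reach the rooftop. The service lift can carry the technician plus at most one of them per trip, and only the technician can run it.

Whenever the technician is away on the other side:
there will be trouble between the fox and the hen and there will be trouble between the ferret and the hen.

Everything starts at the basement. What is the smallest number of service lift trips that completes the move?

13

Counting alone: the technician can take at most 1 across per trip to the rooftop, so moving all 6 needs at least 6 loaded trips out, with a return between consecutive ones — at least 11 crossings.
The safety rule pushes this higher. Following every safe sequence of crossings, the most of the 6 that can be at the rooftop as the service lift arrives there on crossing 11 is 5 — never all 6.
So no plan with fewer than 13 crossings exists, and this one achieves 13:
1. Technician goes to the rooftop with the hen.  [the basement: the ferret, the fox, the lamb, the pigeon, the rabbit | the rooftop: the hen]
2. Technician goes back to the basement alone.  [the basement: the ferret, the fox, the lamb, the pigeon, the rabbit | the rooftop: the hen]
3. Technician goes to the rooftop with the lamb.  [the basement: the ferret, the fox, the pigeon, the rabbit | the rooftop: the hen, the lamb]
4. Technician goes back to the basement alone.  [the basement: the ferret, the fox, the pigeon, the rabbit | the rooftop: the hen, the lamb]
5. Technician goes to the rooftop with the rabbit.  [the basement: the ferret, the fox, the pigeon | the rooftop: the hen, the lamb, the rabbit]
6. Technician goes back to the basement alone.  [the basement: the ferret, the fox, the pigeon | the rooftop: the hen, the lamb, the rabbit]
7. Technician goes to the rooftop with the ferret.  [the basement: the fox, the pigeon | the rooftop: the ferret, the hen, the lamb, the rabbit]
8. Technician goes back to the basement with the hen.  [the basement: the fox, the hen, the pigeon | the rooftop: the ferret, the lamb, the rabbit]
9. Technician goes to the rooftop with the fox.  [the basement: the hen, the pigeon | the rooftop: the ferret, the fox, the lamb, the rabbit]
10. Technician goes back to the basement alone.  [the basement: the hen, the pigeon | the rooftop: the ferret, the fox, the lamb, the rabbit]
11. Technician goes to the rooftop with the pigeon.  [the basement: the hen | the rooftop: the ferret, the fox, the lamb, the pigeon, the rabbit]
12. Technician goes back to the basement alone.  [the basement: the hen | the rooftop: the ferret, the fox, the lamb, the pigeon, the rabbit]
13. Technician goes to the rooftop with the hen.  [the basement: — | the rooftop: the ferret, the fox, the hen, the lamb, the pigeon, the rabbit]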